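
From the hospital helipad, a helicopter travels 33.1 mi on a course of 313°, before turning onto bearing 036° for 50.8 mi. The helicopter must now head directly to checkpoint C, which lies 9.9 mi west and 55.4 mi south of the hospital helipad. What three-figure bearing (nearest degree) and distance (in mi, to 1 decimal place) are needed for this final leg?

Leg 1 (313°, 33.1 mi): east 33.1 sin 313° = -24.21, north 33.1 cos 313° = 22.57
Leg 2 (036°, 50.8 mi): east 50.8 sin 36° = 29.86, north 50.8 cos 36° = 41.10
Current position: (5.65, 63.67). Target: (-9.9, -55.4). Remaining: Δeast = -15.55, Δnorth = -119.07.
Bearing = atan2(-15.55, -119.07) mod 360° = 187.44°; distance = √((-15.55)² + (-119.07)²) = 120.083 mi.

187°, 120.1 mi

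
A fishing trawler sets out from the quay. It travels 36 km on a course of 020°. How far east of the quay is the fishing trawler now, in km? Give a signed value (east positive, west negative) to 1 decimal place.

12.3 km

Leg 1 (020°, 36 km): east 36 sin 20° = 12.31, north 36 cos 20° = 33.83
Net east component: 12.31 km.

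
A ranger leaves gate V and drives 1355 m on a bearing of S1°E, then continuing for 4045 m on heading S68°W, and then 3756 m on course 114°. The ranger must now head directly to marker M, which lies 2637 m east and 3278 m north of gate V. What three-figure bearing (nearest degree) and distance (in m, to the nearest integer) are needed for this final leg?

021°, 8217 m

Leg 1 (S1°E, 1355 m): east 1355 sin 179° = 23.65, north 1355 cos 179° = -1354.79
Leg 2 (S68°W, 4045 m): east 4045 sin 248° = -3750.46, north 4045 cos 248° = -1515.28
Leg 3 (114°, 3756 m): east 3756 sin 114° = 3431.28, north 3756 cos 114° = -1527.70
Current position: (-295.53, -4397.78). Target: (2637, 3278). Remaining: Δeast = 2932.53, Δnorth = 7675.78.
Bearing = atan2(2932.53, 7675.78) mod 360° = 20.91°; distance = √((2932.53)² + (7675.78)²) = 8216.895 m.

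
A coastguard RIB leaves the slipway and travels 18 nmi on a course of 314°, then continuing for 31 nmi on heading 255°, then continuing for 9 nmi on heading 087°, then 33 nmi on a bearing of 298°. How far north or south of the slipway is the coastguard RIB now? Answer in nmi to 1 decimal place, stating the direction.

20.4 nmi north

Leg 1 (314°, 18 nmi): east 18 sin 314° = -12.95, north 18 cos 314° = 12.50
Leg 2 (255°, 31 nmi): east 31 sin 255° = -29.94, north 31 cos 255° = -8.02
Leg 3 (087°, 9 nmi): east 9 sin 87° = 8.99, north 9 cos 87° = 0.47
Leg 4 (298°, 33 nmi): east 33 sin 298° = -29.14, north 33 cos 298° = 15.49
Net north component: 20.44 nmi.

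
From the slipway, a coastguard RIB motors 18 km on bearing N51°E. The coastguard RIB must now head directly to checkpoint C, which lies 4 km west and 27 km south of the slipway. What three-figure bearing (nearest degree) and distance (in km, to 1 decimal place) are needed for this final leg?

205°, 42.3 km

Leg 1 (N51°E, 18 km): east 18 sin 51° = 13.99, north 18 cos 51° = 11.33
Current position: (13.99, 11.33). Target: (-4, -27). Remaining: Δeast = -17.99, Δnorth = -38.33.
Bearing = atan2(-17.99, -38.33) mod 360° = 205.14°; distance = √((-17.99)² + (-38.33)²) = 42.339 km.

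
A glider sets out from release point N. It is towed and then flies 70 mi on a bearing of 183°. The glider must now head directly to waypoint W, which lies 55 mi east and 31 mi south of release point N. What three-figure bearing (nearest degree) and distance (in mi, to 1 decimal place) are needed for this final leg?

056°, 70.4 mi

Leg 1 (183°, 70 mi): east 70 sin 183° = -3.66, north 70 cos 183° = -69.90
Current position: (-3.66, -69.90). Target: (55, -31). Remaining: Δeast = 58.66, Δnorth = 38.90.
Bearing = atan2(58.66, 38.90) mod 360° = 56.45°; distance = √((58.66)² + (38.90)²) = 70.391 mi.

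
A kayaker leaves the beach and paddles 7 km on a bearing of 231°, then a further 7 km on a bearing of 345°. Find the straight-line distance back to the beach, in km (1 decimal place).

Leg 1 (231°, 7 km): east 7 sin 231° = -5.44, north 7 cos 231° = -4.41
Leg 2 (345°, 7 km): east 7 sin 345° = -1.81, north 7 cos 345° = 6.76
Net: -7.25 east, 2.36 north. Distance = √((-7.25)² + (2.36)²) = 7.625 km.

7.6 km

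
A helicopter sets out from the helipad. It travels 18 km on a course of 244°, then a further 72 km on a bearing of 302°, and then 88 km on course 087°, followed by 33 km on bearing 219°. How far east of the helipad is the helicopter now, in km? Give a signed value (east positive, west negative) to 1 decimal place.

Leg 1 (244°, 18 km): east 18 sin 244° = -16.18, north 18 cos 244° = -7.89
Leg 2 (302°, 72 km): east 72 sin 302° = -61.06, north 72 cos 302° = 38.15
Leg 3 (087°, 88 km): east 88 sin 87° = 87.88, north 88 cos 87° = 4.61
Leg 4 (219°, 33 km): east 33 sin 219° = -20.77, north 33 cos 219° = -25.65
Net east component: -10.13 km.

-10.1 km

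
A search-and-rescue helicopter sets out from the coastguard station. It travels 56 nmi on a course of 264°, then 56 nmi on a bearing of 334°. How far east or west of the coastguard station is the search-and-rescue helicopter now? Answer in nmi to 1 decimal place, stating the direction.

Leg 1 (264°, 56 nmi): east 56 sin 264° = -55.69, north 56 cos 264° = -5.85
Leg 2 (334°, 56 nmi): east 56 sin 334° = -24.55, north 56 cos 334° = 50.33
Net east component: -80.24 nmi.

80.2 nmi west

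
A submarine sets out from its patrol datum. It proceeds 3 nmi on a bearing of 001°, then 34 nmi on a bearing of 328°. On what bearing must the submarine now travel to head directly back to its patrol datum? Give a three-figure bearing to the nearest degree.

151°

Leg 1 (001°, 3 nmi): east 3 sin 1° = 0.05, north 3 cos 1° = 3.00
Leg 2 (328°, 34 nmi): east 34 sin 328° = -18.02, north 34 cos 328° = 28.83
Net displacement: -17.96 east, 31.83 north. Direction back to start is (17.96, -31.83): bearing = atan2(17.96, -31.83) mod 360° = 150.56° ≈ 151°.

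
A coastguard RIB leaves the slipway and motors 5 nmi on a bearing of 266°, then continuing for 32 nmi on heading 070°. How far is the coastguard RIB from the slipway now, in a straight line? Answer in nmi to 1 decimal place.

Leg 1 (266°, 5 nmi): east 5 sin 266° = -4.99, north 5 cos 266° = -0.35
Leg 2 (070°, 32 nmi): east 32 sin 70° = 30.07, north 32 cos 70° = 10.94
Net: 25.08 east, 10.60 north. Distance = √((25.08)² + (10.60)²) = 27.229 nmi.

27.2 nmi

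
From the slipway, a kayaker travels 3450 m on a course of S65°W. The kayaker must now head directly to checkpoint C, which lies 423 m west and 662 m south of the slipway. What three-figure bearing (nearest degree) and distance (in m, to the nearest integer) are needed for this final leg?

074°, 2819 m

Leg 1 (S65°W, 3450 m): east 3450 sin 245° = -3126.76, north 3450 cos 245° = -1458.03
Current position: (-3126.76, -1458.03). Target: (-423, -662). Remaining: Δeast = 2703.76, Δnorth = 796.03.
Bearing = atan2(2703.76, 796.03) mod 360° = 73.59°; distance = √((2703.76)² + (796.03)²) = 2818.510 m.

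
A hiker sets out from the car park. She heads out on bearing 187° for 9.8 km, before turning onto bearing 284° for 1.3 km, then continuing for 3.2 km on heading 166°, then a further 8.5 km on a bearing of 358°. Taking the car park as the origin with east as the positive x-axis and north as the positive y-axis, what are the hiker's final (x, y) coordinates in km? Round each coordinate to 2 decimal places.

Leg 1 (187°, 9.8 km): east 9.8 sin 187° = -1.19, north 9.8 cos 187° = -9.73
Leg 2 (284°, 1.3 km): east 1.3 sin 284° = -1.26, north 1.3 cos 284° = 0.31
Leg 3 (166°, 3.2 km): east 3.2 sin 166° = 0.77, north 3.2 cos 166° = -3.10
Leg 4 (358°, 8.5 km): east 8.5 sin 358° = -0.30, north 8.5 cos 358° = 8.49
Summing: -1.98 km east, -4.02 km north → (-1.98, -4.02).

(-1.98, -4.02)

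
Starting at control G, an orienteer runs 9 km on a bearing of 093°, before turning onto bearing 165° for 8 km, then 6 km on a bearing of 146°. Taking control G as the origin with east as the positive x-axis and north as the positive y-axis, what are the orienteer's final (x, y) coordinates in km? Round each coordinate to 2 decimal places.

(14.41, -13.17)

Leg 1 (093°, 9 km): east 9 sin 93° = 8.99, north 9 cos 93° = -0.47
Leg 2 (165°, 8 km): east 8 sin 165° = 2.07, north 8 cos 165° = -7.73
Leg 3 (146°, 6 km): east 6 sin 146° = 3.36, north 6 cos 146° = -4.97
Summing: 14.41 km east, -13.17 km north → (14.41, -13.17).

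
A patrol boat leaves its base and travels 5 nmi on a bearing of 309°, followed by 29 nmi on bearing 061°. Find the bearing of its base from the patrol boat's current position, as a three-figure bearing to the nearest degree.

Leg 1 (309°, 5 nmi): east 5 sin 309° = -3.89, north 5 cos 309° = 3.15
Leg 2 (061°, 29 nmi): east 29 sin 61° = 25.36, north 29 cos 61° = 14.06
Net displacement: 21.48 east, 17.21 north. Direction back to start is (-21.48, -17.21): bearing = atan2(-21.48, -17.21) mod 360° = 231.30° ≈ 231°.

231°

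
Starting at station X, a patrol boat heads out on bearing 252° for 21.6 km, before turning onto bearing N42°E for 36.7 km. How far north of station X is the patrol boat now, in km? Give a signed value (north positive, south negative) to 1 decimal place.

Leg 1 (252°, 21.6 km): east 21.6 sin 252° = -20.54, north 21.6 cos 252° = -6.67
Leg 2 (N42°E, 36.7 km): east 36.7 sin 42° = 24.56, north 36.7 cos 42° = 27.27
Net north component: 20.60 km.

20.6 km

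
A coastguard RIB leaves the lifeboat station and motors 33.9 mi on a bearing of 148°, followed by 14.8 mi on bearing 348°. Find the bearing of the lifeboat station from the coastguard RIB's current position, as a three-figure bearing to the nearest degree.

Leg 1 (148°, 33.9 mi): east 33.9 sin 148° = 17.96, north 33.9 cos 148° = -28.75
Leg 2 (348°, 14.8 mi): east 14.8 sin 348° = -3.08, north 14.8 cos 348° = 14.48
Net displacement: 14.89 east, -14.27 north. Direction back to start is (-14.89, 14.27): bearing = atan2(-14.89, 14.27) mod 360° = 313.79° ≈ 314°.

314°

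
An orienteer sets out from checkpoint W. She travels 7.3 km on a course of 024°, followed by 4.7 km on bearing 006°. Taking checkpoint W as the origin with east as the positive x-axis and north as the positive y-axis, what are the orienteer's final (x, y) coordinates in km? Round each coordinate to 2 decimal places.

Leg 1 (024°, 7.3 km): east 7.3 sin 24° = 2.97, north 7.3 cos 24° = 6.67
Leg 2 (006°, 4.7 km): east 4.7 sin 6° = 0.49, north 4.7 cos 6° = 4.67
Summing: 3.46 km east, 11.34 km north → (3.46, 11.34).

(3.46, 11.34)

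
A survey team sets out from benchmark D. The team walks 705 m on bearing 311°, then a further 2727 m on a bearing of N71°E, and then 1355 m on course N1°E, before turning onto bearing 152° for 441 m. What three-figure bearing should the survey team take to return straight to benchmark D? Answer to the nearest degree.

225°

Leg 1 (311°, 705 m): east 705 sin 311° = -532.07, north 705 cos 311° = 462.52
Leg 2 (N71°E, 2727 m): east 2727 sin 71° = 2578.43, north 2727 cos 71° = 887.82
Leg 3 (N1°E, 1355 m): east 1355 sin 1° = 23.65, north 1355 cos 1° = 1354.79
Leg 4 (152°, 441 m): east 441 sin 152° = 207.04, north 441 cos 152° = -389.38
Net displacement: 2277.04 east, 2315.76 north. Direction back to start is (-2277.04, -2315.76): bearing = atan2(-2277.04, -2315.76) mod 360° = 224.52° ≈ 225°.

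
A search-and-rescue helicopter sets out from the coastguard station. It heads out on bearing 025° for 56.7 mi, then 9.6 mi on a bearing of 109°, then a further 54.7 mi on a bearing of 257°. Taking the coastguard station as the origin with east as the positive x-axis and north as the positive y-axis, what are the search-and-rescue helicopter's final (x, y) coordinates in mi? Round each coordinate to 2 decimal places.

Leg 1 (025°, 56.7 mi): east 56.7 sin 25° = 23.96, north 56.7 cos 25° = 51.39
Leg 2 (109°, 9.6 mi): east 9.6 sin 109° = 9.08, north 9.6 cos 109° = -3.13
Leg 3 (257°, 54.7 mi): east 54.7 sin 257° = -53.30, north 54.7 cos 257° = -12.30
Summing: -20.26 mi east, 35.96 mi north → (-20.26, 35.96).

(-20.26, 35.96)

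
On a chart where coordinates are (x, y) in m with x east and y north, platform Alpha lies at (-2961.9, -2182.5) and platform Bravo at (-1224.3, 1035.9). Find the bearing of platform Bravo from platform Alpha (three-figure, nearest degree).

028°

Δeast = -1224.3 − -2961.9 = 1737.60; Δnorth = 1035.9 − -2182.5 = 3218.40.
Bearing = atan2(Δeast, Δnorth) mod 360° = 28.36° ≈ 028°.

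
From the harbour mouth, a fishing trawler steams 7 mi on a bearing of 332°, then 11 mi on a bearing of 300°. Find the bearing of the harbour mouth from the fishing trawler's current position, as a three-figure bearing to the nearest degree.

Leg 1 (332°, 7 mi): east 7 sin 332° = -3.29, north 7 cos 332° = 6.18
Leg 2 (300°, 11 mi): east 11 sin 300° = -9.53, north 11 cos 300° = 5.50
Net displacement: -12.81 east, 11.68 north. Direction back to start is (12.81, -11.68): bearing = atan2(12.81, -11.68) mod 360° = 132.35° ≈ 132°.

132°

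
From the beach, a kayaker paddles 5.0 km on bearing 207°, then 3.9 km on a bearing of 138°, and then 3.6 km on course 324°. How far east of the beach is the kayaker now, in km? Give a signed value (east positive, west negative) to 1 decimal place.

Leg 1 (207°, 5.0 km): east 5.0 sin 207° = -2.27, north 5.0 cos 207° = -4.46
Leg 2 (138°, 3.9 km): east 3.9 sin 138° = 2.61, north 3.9 cos 138° = -2.90
Leg 3 (324°, 3.6 km): east 3.6 sin 324° = -2.12, north 3.6 cos 324° = 2.91
Net east component: -1.78 km.

-1.8 km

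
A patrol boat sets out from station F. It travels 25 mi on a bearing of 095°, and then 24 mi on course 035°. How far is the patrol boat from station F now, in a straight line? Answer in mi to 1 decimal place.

42.4 mi

Leg 1 (095°, 25 mi): east 25 sin 95° = 24.90, north 25 cos 95° = -2.18
Leg 2 (035°, 24 mi): east 24 sin 35° = 13.77, north 24 cos 35° = 19.66
Net: 38.67 east, 17.48 north. Distance = √((38.67)² + (17.48)²) = 42.438 mi.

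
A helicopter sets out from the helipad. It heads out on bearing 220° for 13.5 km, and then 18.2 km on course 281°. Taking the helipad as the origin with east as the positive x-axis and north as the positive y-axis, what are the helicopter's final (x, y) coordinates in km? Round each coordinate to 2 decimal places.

Leg 1 (220°, 13.5 km): east 13.5 sin 220° = -8.68, north 13.5 cos 220° = -10.34
Leg 2 (281°, 18.2 km): east 18.2 sin 281° = -17.87, north 18.2 cos 281° = 3.47
Summing: -26.54 km east, -6.87 km north → (-26.54, -6.87).

(-26.54, -6.87)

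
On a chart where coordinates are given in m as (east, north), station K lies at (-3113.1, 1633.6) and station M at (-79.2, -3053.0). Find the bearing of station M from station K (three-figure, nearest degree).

147°

Δeast = -79.2 − -3113.1 = 3033.90; Δnorth = -3053.0 − 1633.6 = -4686.60.
Bearing = atan2(Δeast, Δnorth) mod 360° = 147.08° ≈ 147°.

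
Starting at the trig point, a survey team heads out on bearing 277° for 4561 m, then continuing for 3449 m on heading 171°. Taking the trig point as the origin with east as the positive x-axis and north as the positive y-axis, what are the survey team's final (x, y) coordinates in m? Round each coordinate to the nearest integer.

Leg 1 (277°, 4561 m): east 4561 sin 277° = -4527.00, north 4561 cos 277° = 555.85
Leg 2 (171°, 3449 m): east 3449 sin 171° = 539.54, north 3449 cos 171° = -3406.54
Summing: -3987.46 m east, -2850.69 m north → (-3987, -2851).

(-3987, -2851)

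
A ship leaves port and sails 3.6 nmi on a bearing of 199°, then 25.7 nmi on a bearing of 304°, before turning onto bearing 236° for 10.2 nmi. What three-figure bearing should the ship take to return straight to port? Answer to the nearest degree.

100°

Leg 1 (199°, 3.6 nmi): east 3.6 sin 199° = -1.17, north 3.6 cos 199° = -3.40
Leg 2 (304°, 25.7 nmi): east 25.7 sin 304° = -21.31, north 25.7 cos 304° = 14.37
Leg 3 (236°, 10.2 nmi): east 10.2 sin 236° = -8.46, north 10.2 cos 236° = -5.70
Net displacement: -30.93 east, 5.26 north. Direction back to start is (30.93, -5.26): bearing = atan2(30.93, -5.26) mod 360° = 99.66° ≈ 100°.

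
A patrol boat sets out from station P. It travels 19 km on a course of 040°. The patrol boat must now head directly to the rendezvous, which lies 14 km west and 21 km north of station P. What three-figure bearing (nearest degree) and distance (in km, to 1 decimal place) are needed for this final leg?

Leg 1 (040°, 19 km): east 19 sin 40° = 12.21, north 19 cos 40° = 14.55
Current position: (12.21, 14.55). Target: (-14, 21). Remaining: Δeast = -26.21, Δnorth = 6.45.
Bearing = atan2(-26.21, 6.45) mod 360° = 283.81°; distance = √((-26.21)² + (6.45)²) = 26.994 km.

284°, 27.0 km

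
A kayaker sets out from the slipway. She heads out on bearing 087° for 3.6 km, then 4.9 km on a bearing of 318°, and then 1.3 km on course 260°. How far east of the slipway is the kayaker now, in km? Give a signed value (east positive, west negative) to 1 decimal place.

Leg 1 (087°, 3.6 km): east 3.6 sin 87° = 3.60, north 3.6 cos 87° = 0.19
Leg 2 (318°, 4.9 km): east 4.9 sin 318° = -3.28, north 4.9 cos 318° = 3.64
Leg 3 (260°, 1.3 km): east 1.3 sin 260° = -1.28, north 1.3 cos 260° = -0.23
Net east component: -0.96 km.

-1.0 km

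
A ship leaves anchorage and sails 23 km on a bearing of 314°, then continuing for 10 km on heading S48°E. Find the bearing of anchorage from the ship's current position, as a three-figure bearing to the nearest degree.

Leg 1 (314°, 23 km): east 23 sin 314° = -16.54, north 23 cos 314° = 15.98
Leg 2 (S48°E, 10 km): east 10 sin 132° = 7.43, north 10 cos 132° = -6.69
Net displacement: -9.11 east, 9.29 north. Direction back to start is (9.11, -9.29): bearing = atan2(9.11, -9.29) mod 360° = 135.54° ≈ 136°.

136°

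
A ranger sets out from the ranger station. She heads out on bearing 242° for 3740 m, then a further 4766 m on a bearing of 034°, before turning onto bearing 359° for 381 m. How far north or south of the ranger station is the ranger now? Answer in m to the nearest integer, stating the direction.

Leg 1 (242°, 3740 m): east 3740 sin 242° = -3302.22, north 3740 cos 242° = -1755.82
Leg 2 (034°, 4766 m): east 4766 sin 34° = 2665.11, north 4766 cos 34° = 3951.19
Leg 3 (359°, 381 m): east 381 sin 359° = -6.65, north 381 cos 359° = 380.94
Net north component: 2576.31 m.

2576 m north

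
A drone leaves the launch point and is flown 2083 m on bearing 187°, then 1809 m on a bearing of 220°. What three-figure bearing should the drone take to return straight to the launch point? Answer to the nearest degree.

Leg 1 (187°, 2083 m): east 2083 sin 187° = -253.85, north 2083 cos 187° = -2067.47
Leg 2 (220°, 1809 m): east 1809 sin 220° = -1162.80, north 1809 cos 220° = -1385.77
Net displacement: -1416.66 east, -3453.25 north. Direction back to start is (1416.66, 3453.25): bearing = atan2(1416.66, 3453.25) mod 360° = 22.31° ≈ 022°.

022°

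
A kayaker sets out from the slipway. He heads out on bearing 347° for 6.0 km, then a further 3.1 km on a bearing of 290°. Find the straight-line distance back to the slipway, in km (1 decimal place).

Leg 1 (347°, 6.0 km): east 6.0 sin 347° = -1.35, north 6.0 cos 347° = 5.85
Leg 2 (290°, 3.1 km): east 3.1 sin 290° = -2.91, north 3.1 cos 290° = 1.06
Net: -4.26 east, 6.91 north. Distance = √((-4.26)² + (6.91)²) = 8.116 km.

8.1 km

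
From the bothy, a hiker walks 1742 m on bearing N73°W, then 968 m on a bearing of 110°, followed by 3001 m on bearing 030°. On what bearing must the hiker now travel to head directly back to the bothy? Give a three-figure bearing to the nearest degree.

195°

Leg 1 (N73°W, 1742 m): east 1742 sin 287° = -1665.88, north 1742 cos 287° = 509.31
Leg 2 (110°, 968 m): east 968 sin 110° = 909.62, north 968 cos 110° = -331.08
Leg 3 (030°, 3001 m): east 3001 sin 30° = 1500.50, north 3001 cos 30° = 2598.94
Net displacement: 744.24 east, 2777.18 north. Direction back to start is (-744.24, -2777.18): bearing = atan2(-744.24, -2777.18) mod 360° = 195.00° ≈ 195°.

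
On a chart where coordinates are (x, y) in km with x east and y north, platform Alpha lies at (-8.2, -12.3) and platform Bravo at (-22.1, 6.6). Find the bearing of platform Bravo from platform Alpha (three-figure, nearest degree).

Δeast = -22.1 − -8.2 = -13.90; Δnorth = 6.6 − -12.3 = 18.90.
Bearing = atan2(Δeast, Δnorth) mod 360° = 323.67° ≈ 324°.

324°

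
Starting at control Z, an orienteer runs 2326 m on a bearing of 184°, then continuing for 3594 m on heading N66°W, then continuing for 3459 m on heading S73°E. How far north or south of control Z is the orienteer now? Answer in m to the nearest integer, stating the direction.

1870 m south

Leg 1 (184°, 2326 m): east 2326 sin 184° = -162.25, north 2326 cos 184° = -2320.33
Leg 2 (N66°W, 3594 m): east 3594 sin 294° = -3283.28, north 3594 cos 294° = 1461.81
Leg 3 (S73°E, 3459 m): east 3459 sin 107° = 3307.86, north 3459 cos 107° = -1011.31
Net north component: -1869.84 m.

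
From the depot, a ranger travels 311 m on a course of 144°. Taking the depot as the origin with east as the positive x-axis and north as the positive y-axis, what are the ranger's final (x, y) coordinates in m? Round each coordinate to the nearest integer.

(183, -252)

Leg 1 (144°, 311 m): east 311 sin 144° = 182.80, north 311 cos 144° = -251.60
Summing: 182.80 m east, -251.60 m north → (183, -252).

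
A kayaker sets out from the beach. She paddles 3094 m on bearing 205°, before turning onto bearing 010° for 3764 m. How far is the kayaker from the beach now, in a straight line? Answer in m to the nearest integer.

1115 m

Leg 1 (205°, 3094 m): east 3094 sin 205° = -1307.58, north 3094 cos 205° = -2804.12
Leg 2 (010°, 3764 m): east 3764 sin 10° = 653.61, north 3764 cos 10° = 3706.82
Net: -653.97 east, 902.70 north. Distance = √((-653.97)² + (902.70)²) = 1114.694 m.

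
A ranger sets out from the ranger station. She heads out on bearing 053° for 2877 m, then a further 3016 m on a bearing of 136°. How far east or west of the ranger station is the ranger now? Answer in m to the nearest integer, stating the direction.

Leg 1 (053°, 2877 m): east 2877 sin 53° = 2297.67, north 2877 cos 53° = 1731.42
Leg 2 (136°, 3016 m): east 3016 sin 136° = 2095.09, north 3016 cos 136° = -2169.53
Net east component: 4392.76 m.

4393 m east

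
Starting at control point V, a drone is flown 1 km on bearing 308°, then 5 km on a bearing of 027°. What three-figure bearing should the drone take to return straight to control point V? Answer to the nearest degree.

Leg 1 (308°, 1 km): east 1 sin 308° = -0.79, north 1 cos 308° = 0.62
Leg 2 (027°, 5 km): east 5 sin 27° = 2.27, north 5 cos 27° = 4.46
Net displacement: 1.48 east, 5.07 north. Direction back to start is (-1.48, -5.07): bearing = atan2(-1.48, -5.07) mod 360° = 196.29° ≈ 196°.

196°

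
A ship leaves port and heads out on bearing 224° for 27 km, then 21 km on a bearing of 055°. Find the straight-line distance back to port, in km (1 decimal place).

7.5 km

Leg 1 (224°, 27 km): east 27 sin 224° = -18.76, north 27 cos 224° = -19.42
Leg 2 (055°, 21 km): east 21 sin 55° = 17.20, north 21 cos 55° = 12.05
Net: -1.55 east, -7.38 north. Distance = √((-1.55)² + (-7.38)²) = 7.539 km.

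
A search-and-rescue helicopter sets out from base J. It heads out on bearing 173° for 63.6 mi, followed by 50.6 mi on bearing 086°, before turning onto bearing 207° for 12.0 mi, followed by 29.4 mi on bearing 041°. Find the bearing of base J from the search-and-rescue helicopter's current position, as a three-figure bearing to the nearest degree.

Leg 1 (173°, 63.6 mi): east 63.6 sin 173° = 7.75, north 63.6 cos 173° = -63.13
Leg 2 (086°, 50.6 mi): east 50.6 sin 86° = 50.48, north 50.6 cos 86° = 3.53
Leg 3 (207°, 12.0 mi): east 12.0 sin 207° = -5.45, north 12.0 cos 207° = -10.69
Leg 4 (041°, 29.4 mi): east 29.4 sin 41° = 19.29, north 29.4 cos 41° = 22.19
Net displacement: 72.07 east, -48.10 north. Direction back to start is (-72.07, 48.10): bearing = atan2(-72.07, 48.10) mod 360° = 303.72° ≈ 304°.

304°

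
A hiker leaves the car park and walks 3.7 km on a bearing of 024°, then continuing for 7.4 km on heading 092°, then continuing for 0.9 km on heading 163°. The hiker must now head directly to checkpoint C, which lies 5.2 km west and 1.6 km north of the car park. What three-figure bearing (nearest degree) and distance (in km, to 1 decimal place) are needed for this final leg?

267°, 14.4 km

Leg 1 (024°, 3.7 km): east 3.7 sin 24° = 1.50, north 3.7 cos 24° = 3.38
Leg 2 (092°, 7.4 km): east 7.4 sin 92° = 7.40, north 7.4 cos 92° = -0.26
Leg 3 (163°, 0.9 km): east 0.9 sin 163° = 0.26, north 0.9 cos 163° = -0.86
Current position: (9.16, 2.26). Target: (-5.2, 1.6). Remaining: Δeast = -14.36, Δnorth = -0.66.
Bearing = atan2(-14.36, -0.66) mod 360° = 267.36°; distance = √((-14.36)² + (-0.66)²) = 14.379 km.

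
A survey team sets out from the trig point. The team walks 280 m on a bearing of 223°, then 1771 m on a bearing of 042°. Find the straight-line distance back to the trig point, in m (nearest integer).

1491 m

Leg 1 (223°, 280 m): east 280 sin 223° = -190.96, north 280 cos 223° = -204.78
Leg 2 (042°, 1771 m): east 1771 sin 42° = 1185.03, north 1771 cos 42° = 1316.11
Net: 994.07 east, 1111.33 north. Distance = √((994.07)² + (1111.33)²) = 1491.051 m.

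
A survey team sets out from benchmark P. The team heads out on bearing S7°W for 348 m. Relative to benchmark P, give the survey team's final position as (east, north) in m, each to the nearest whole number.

Leg 1 (S7°W, 348 m): east 348 sin 187° = -42.41, north 348 cos 187° = -345.41
Summing: -42.41 m east, -345.41 m north → (-42, -345).

(-42, -345)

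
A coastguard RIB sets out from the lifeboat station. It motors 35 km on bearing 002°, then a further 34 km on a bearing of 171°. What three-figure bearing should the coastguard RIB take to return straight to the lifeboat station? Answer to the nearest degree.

Leg 1 (002°, 35 km): east 35 sin 2° = 1.22, north 35 cos 2° = 34.98
Leg 2 (171°, 34 km): east 34 sin 171° = 5.32, north 34 cos 171° = -33.58
Net displacement: 6.54 east, 1.40 north. Direction back to start is (-6.54, -1.40): bearing = atan2(-6.54, -1.40) mod 360° = 257.94° ≈ 258°.

258°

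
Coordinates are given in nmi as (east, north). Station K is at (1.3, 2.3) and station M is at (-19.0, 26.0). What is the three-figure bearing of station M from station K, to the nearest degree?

319°

Δeast = -19.0 − 1.3 = -20.30; Δnorth = 26.0 − 2.3 = 23.70.
Bearing = atan2(Δeast, Δnorth) mod 360° = 319.42° ≈ 319°.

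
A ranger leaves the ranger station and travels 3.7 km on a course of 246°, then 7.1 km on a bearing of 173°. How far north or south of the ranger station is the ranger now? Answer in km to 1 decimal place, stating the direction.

Leg 1 (246°, 3.7 km): east 3.7 sin 246° = -3.38, north 3.7 cos 246° = -1.50
Leg 2 (173°, 7.1 km): east 7.1 sin 173° = 0.87, north 7.1 cos 173° = -7.05
Net north component: -8.55 km.

8.6 km south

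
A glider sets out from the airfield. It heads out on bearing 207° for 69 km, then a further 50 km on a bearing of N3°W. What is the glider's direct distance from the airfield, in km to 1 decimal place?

Leg 1 (207°, 69 km): east 69 sin 207° = -31.33, north 69 cos 207° = -61.48
Leg 2 (N3°W, 50 km): east 50 sin 357° = -2.62, north 50 cos 357° = 49.93
Net: -33.94 east, -11.55 north. Distance = √((-33.94)² + (-11.55)²) = 35.853 km.

35.9 km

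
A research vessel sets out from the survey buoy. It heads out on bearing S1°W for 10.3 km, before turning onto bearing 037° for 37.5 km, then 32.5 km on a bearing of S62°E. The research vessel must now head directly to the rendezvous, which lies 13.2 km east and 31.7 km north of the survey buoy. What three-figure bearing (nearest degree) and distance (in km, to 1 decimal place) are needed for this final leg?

306°, 46.7 km

Leg 1 (S1°W, 10.3 km): east 10.3 sin 181° = -0.18, north 10.3 cos 181° = -10.30
Leg 2 (037°, 37.5 km): east 37.5 sin 37° = 22.57, north 37.5 cos 37° = 29.95
Leg 3 (S62°E, 32.5 km): east 32.5 sin 118° = 28.70, north 32.5 cos 118° = -15.26
Current position: (51.08, 4.39). Target: (13.2, 31.7). Remaining: Δeast = -37.88, Δnorth = 27.31.
Bearing = atan2(-37.88, 27.31) mod 360° = 305.78°; distance = √((-37.88)² + (27.31)²) = 46.700 km.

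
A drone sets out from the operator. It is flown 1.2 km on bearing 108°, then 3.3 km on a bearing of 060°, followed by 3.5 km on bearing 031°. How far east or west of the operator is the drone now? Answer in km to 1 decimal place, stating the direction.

5.8 km east

Leg 1 (108°, 1.2 km): east 1.2 sin 108° = 1.14, north 1.2 cos 108° = -0.37
Leg 2 (060°, 3.3 km): east 3.3 sin 60° = 2.86, north 3.3 cos 60° = 1.65
Leg 3 (031°, 3.5 km): east 3.5 sin 31° = 1.80, north 3.5 cos 31° = 3.00
Net east component: 5.80 km.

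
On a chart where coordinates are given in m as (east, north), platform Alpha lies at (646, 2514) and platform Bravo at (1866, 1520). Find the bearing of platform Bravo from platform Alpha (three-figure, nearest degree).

129°

Δeast = 1866 − 646 = 1220.00; Δnorth = 1520 − 2514 = -994.00.
Bearing = atan2(Δeast, Δnorth) mod 360° = 129.17° ≈ 129°.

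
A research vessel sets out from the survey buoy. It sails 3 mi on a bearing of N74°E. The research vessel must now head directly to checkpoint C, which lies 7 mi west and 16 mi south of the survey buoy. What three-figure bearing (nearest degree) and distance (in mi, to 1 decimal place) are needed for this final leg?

210°, 19.5 mi

Leg 1 (N74°E, 3 mi): east 3 sin 74° = 2.88, north 3 cos 74° = 0.83
Current position: (2.88, 0.83). Target: (-7, -16). Remaining: Δeast = -9.88, Δnorth = -16.83.
Bearing = atan2(-9.88, -16.83) mod 360° = 210.43°; distance = √((-9.88)² + (-16.83)²) = 19.515 mi.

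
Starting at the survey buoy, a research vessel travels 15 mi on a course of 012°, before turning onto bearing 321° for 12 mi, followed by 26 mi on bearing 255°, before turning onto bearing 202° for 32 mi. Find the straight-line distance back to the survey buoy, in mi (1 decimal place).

43.3 mi

Leg 1 (012°, 15 mi): east 15 sin 12° = 3.12, north 15 cos 12° = 14.67
Leg 2 (321°, 12 mi): east 12 sin 321° = -7.55, north 12 cos 321° = 9.33
Leg 3 (255°, 26 mi): east 26 sin 255° = -25.11, north 26 cos 255° = -6.73
Leg 4 (202°, 32 mi): east 32 sin 202° = -11.99, north 32 cos 202° = -29.67
Net: -41.53 east, -12.40 north. Distance = √((-41.53)² + (-12.40)²) = 43.346 mi.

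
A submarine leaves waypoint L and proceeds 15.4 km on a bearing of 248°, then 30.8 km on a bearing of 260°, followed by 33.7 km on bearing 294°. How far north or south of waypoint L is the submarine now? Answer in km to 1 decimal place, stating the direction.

Leg 1 (248°, 15.4 km): east 15.4 sin 248° = -14.28, north 15.4 cos 248° = -5.77
Leg 2 (260°, 30.8 km): east 30.8 sin 260° = -30.33, north 30.8 cos 260° = -5.35
Leg 3 (294°, 33.7 km): east 33.7 sin 294° = -30.79, north 33.7 cos 294° = 13.71
Net north component: 2.59 km.

2.6 km north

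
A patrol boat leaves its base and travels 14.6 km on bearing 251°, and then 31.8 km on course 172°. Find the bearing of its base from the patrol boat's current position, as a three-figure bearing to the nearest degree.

015°

Leg 1 (251°, 14.6 km): east 14.6 sin 251° = -13.80, north 14.6 cos 251° = -4.75
Leg 2 (172°, 31.8 km): east 31.8 sin 172° = 4.43, north 31.8 cos 172° = -31.49
Net displacement: -9.38 east, -36.24 north. Direction back to start is (9.38, 36.24): bearing = atan2(9.38, 36.24) mod 360° = 14.51° ≈ 015°.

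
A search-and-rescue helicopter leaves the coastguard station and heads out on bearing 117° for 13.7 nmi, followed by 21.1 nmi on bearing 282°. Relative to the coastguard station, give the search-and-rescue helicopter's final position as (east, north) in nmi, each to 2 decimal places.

(-8.43, -1.83)

Leg 1 (117°, 13.7 nmi): east 13.7 sin 117° = 12.21, north 13.7 cos 117° = -6.22
Leg 2 (282°, 21.1 nmi): east 21.1 sin 282° = -20.64, north 21.1 cos 282° = 4.39
Summing: -8.43 nmi east, -1.83 nmi north → (-8.43, -1.83).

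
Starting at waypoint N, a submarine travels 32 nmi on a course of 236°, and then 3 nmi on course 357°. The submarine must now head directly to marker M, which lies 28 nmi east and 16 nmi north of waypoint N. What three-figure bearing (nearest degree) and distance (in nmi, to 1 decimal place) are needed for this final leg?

061°, 62.8 nmi

Leg 1 (236°, 32 nmi): east 32 sin 236° = -26.53, north 32 cos 236° = -17.89
Leg 2 (357°, 3 nmi): east 3 sin 357° = -0.16, north 3 cos 357° = 3.00
Current position: (-26.69, -14.90). Target: (28, 16). Remaining: Δeast = 54.69, Δnorth = 30.90.
Bearing = atan2(54.69, 30.90) mod 360° = 60.53°; distance = √((54.69)² + (30.90)²) = 62.812 nmi.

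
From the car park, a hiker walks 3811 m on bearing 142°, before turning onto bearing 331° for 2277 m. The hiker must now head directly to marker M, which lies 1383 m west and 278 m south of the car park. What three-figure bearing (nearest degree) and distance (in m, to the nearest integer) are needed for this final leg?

Leg 1 (142°, 3811 m): east 3811 sin 142° = 2346.29, north 3811 cos 142° = -3003.11
Leg 2 (331°, 2277 m): east 2277 sin 331° = -1103.91, north 2277 cos 331° = 1991.51
Current position: (1242.37, -1011.60). Target: (-1383, -278). Remaining: Δeast = -2625.37, Δnorth = 733.60.
Bearing = atan2(-2625.37, 733.60) mod 360° = 285.61°; distance = √((-2625.37)² + (733.60)²) = 2725.942 m.

286°, 2726 m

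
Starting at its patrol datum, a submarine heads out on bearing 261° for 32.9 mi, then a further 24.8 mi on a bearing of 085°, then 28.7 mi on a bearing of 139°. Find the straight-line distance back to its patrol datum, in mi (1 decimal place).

27.0 mi

Leg 1 (261°, 32.9 mi): east 32.9 sin 261° = -32.49, north 32.9 cos 261° = -5.15
Leg 2 (085°, 24.8 mi): east 24.8 sin 85° = 24.71, north 24.8 cos 85° = 2.16
Leg 3 (139°, 28.7 mi): east 28.7 sin 139° = 18.83, north 28.7 cos 139° = -21.66
Net: 11.04 east, -24.65 north. Distance = √((11.04)² + (-24.65)²) = 27.005 mi.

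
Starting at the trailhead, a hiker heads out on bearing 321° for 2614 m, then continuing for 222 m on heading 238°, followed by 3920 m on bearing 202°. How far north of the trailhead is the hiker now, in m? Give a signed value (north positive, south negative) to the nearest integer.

Leg 1 (321°, 2614 m): east 2614 sin 321° = -1645.04, north 2614 cos 321° = 2031.46
Leg 2 (238°, 222 m): east 222 sin 238° = -188.27, north 222 cos 238° = -117.64
Leg 3 (202°, 3920 m): east 3920 sin 202° = -1468.46, north 3920 cos 202° = -3634.56
Net north component: -1720.74 m.

-1721 m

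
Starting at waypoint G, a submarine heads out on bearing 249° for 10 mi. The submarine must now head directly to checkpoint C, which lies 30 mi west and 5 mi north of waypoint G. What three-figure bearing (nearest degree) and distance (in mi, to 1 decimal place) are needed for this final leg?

293°, 22.4 mi

Leg 1 (249°, 10 mi): east 10 sin 249° = -9.34, north 10 cos 249° = -3.58
Current position: (-9.34, -3.58). Target: (-30, 5). Remaining: Δeast = -20.66, Δnorth = 8.58.
Bearing = atan2(-20.66, 8.58) mod 360° = 292.56°; distance = √((-20.66)² + (8.58)²) = 22.376 mi.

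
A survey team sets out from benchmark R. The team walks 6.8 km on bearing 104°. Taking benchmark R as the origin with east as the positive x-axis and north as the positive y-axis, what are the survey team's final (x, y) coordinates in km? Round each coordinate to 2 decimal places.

Leg 1 (104°, 6.8 km): east 6.8 sin 104° = 6.60, north 6.8 cos 104° = -1.65
Summing: 6.60 km east, -1.65 km north → (6.60, -1.65).

(6.60, -1.65)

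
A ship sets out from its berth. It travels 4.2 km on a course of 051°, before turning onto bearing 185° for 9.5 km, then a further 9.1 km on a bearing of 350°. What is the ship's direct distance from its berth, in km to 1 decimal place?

2.3 km

Leg 1 (051°, 4.2 km): east 4.2 sin 51° = 3.26, north 4.2 cos 51° = 2.64
Leg 2 (185°, 9.5 km): east 9.5 sin 185° = -0.83, north 9.5 cos 185° = -9.46
Leg 3 (350°, 9.1 km): east 9.1 sin 350° = -1.58, north 9.1 cos 350° = 8.96
Net: 0.86 east, 2.14 north. Distance = √((0.86)² + (2.14)²) = 2.306 km.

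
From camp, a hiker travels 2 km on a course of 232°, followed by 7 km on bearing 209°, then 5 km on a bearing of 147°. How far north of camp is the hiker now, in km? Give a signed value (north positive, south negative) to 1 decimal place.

Leg 1 (232°, 2 km): east 2 sin 232° = -1.58, north 2 cos 232° = -1.23
Leg 2 (209°, 7 km): east 7 sin 209° = -3.39, north 7 cos 209° = -6.12
Leg 3 (147°, 5 km): east 5 sin 147° = 2.72, north 5 cos 147° = -4.19
Net north component: -11.55 km.

-11.5 km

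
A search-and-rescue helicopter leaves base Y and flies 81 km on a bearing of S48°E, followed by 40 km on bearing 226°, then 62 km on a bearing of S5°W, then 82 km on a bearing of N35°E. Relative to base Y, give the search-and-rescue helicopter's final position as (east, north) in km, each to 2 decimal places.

(73.05, -76.58)

Leg 1 (S48°E, 81 km): east 81 sin 132° = 60.19, north 81 cos 132° = -54.20
Leg 2 (226°, 40 km): east 40 sin 226° = -28.77, north 40 cos 226° = -27.79
Leg 3 (S5°W, 62 km): east 62 sin 185° = -5.40, north 62 cos 185° = -61.76
Leg 4 (N35°E, 82 km): east 82 sin 35° = 47.03, north 82 cos 35° = 67.17
Summing: 73.05 km east, -76.58 km north → (73.05, -76.58).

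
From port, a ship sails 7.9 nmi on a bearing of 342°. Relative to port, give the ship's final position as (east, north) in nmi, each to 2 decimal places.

(-2.44, 7.51)

Leg 1 (342°, 7.9 nmi): east 7.9 sin 342° = -2.44, north 7.9 cos 342° = 7.51
Summing: -2.44 nmi east, 7.51 nmi north → (-2.44, 7.51).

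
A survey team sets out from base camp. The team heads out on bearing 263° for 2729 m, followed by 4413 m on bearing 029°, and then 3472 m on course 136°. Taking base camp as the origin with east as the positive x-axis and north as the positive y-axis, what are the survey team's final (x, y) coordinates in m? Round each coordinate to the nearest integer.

(1843, 1030)

Leg 1 (263°, 2729 m): east 2729 sin 263° = -2708.66, north 2729 cos 263° = -332.58
Leg 2 (029°, 4413 m): east 4413 sin 29° = 2139.46, north 4413 cos 29° = 3859.70
Leg 3 (136°, 3472 m): east 3472 sin 136° = 2411.85, north 3472 cos 136° = -2497.55
Summing: 1842.66 m east, 1029.57 m north → (1843, 1030).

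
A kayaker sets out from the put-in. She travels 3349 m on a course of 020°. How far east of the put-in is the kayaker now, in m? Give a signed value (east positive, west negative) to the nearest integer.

Leg 1 (020°, 3349 m): east 3349 sin 20° = 1145.43, north 3349 cos 20° = 3147.03
Net east component: 1145.43 m.

1145 m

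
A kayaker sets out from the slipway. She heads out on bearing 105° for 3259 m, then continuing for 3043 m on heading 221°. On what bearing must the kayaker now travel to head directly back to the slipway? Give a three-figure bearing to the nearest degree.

340°

Leg 1 (105°, 3259 m): east 3259 sin 105° = 3147.95, north 3259 cos 105° = -843.49
Leg 2 (221°, 3043 m): east 3043 sin 221° = -1996.39, north 3043 cos 221° = -2296.58
Net displacement: 1151.56 east, -3140.07 north. Direction back to start is (-1151.56, 3140.07): bearing = atan2(-1151.56, 3140.07) mod 360° = 339.86° ≈ 340°.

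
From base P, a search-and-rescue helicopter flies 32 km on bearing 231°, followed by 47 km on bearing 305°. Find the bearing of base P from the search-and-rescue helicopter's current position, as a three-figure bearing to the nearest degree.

Leg 1 (231°, 32 km): east 32 sin 231° = -24.87, north 32 cos 231° = -20.14
Leg 2 (305°, 47 km): east 47 sin 305° = -38.50, north 47 cos 305° = 26.96
Net displacement: -63.37 east, 6.82 north. Direction back to start is (63.37, -6.82): bearing = atan2(63.37, -6.82) mod 360° = 96.14° ≈ 096°.

096°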